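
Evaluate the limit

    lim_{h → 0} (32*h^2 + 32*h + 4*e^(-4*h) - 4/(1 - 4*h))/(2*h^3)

Substitution gives 0/0 (the numerator vanishes to order 3).
Expand each term to order h^3: the coefficient of h^3 in -4·1/(1 - 4h) is -256 and in 4·e^(-4h) is -128/3.
Lower-order terms cancel with the polynomial part, so the numerator is (-896/3)·h^3 + o(h^3), and the limit is (-896/3)/(2) = -448/3.

-448/3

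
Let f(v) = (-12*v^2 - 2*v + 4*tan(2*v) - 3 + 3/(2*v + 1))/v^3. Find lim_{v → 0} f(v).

-40/3

Substitution gives 0/0 (the numerator vanishes to order 3).
Expand each term to order v^3: the coefficient of v^3 in 3·1/(1 + 2v) is -24 and in 4·tan(2v) is 32/3.
Lower-order terms cancel with the polynomial part, so the numerator is (-40/3)·v^3 + o(v^3), and the limit is (-40/3)/(1) = -40/3.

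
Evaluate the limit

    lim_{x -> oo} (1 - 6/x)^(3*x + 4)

e^(-18)

Let L be the limit and take ln: ln L = lim (3x + 4)·ln(1 - 6/x) = lim (3x + 4)·(-6/x + O(1/x²)) = -18.
Hence L = e^(-18).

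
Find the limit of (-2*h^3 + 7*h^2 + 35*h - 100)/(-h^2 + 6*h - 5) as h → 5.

45/4

Direct substitution gives 0/0, so factor. Both numerator and denominator have (h - 5) as a factor.
After cancelling, the expression reduces to (-2*h^2 - 3*h + 20)/(1 - h).
Substituting h = 5 gives 45/4.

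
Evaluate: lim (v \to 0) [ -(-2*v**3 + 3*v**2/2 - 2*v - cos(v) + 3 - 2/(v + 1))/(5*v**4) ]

Substitution gives 0/0; apply L'Hôpital's rule 4 times.
After differentiating numerator and denominator 4 times the quotient is (-cos(v) - 48/(v + 1)^5)/(-120); at v = 0 this is 49/120.

49/120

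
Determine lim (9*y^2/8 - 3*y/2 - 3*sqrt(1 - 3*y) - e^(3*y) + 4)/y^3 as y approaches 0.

Substitution gives 0/0 (the numerator vanishes to order 3).
Expand each term to order y^3: the coefficient of y^3 in -3·√(1 - 3y) is 81/16 and in −e^(3y) is -9/2.
Lower-order terms cancel with the polynomial part, so the numerator is (9/16)·y^3 + o(y^3), and the limit is (9/16)/(1) = 9/16.

9/16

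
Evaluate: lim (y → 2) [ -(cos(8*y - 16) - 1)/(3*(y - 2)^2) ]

Direct substitution gives 0/0.
Apply L'Hôpital: lim (-8*sin(8*y - 16))/(12 - 6*y), still 0/0.
After 2 applications of L'Hôpital's rule the quotient is (-64*cos(8*y - 16))/(-6); substituting y = 2 gives 32/3.

32/3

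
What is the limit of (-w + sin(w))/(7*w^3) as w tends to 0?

-1/42

Direct substitution gives 0/0.
Apply L'Hôpital: lim (cos(w) - 1)/(21*w^2), still 0/0.
Apply L'Hôpital: lim (-sin(w))/(42*w), still 0/0.
After 3 applications of L'Hôpital's rule the quotient is (-cos(w))/(42); substituting w = 0 gives -1/42.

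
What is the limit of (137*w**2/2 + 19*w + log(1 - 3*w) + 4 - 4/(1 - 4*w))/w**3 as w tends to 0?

Substitution gives 0/0; apply L'Hôpital's rule 3 times.
After differentiating numerator and denominator 3 times the quotient is (-1536/(4*w - 1)^4 + 54/(3*w - 1)^3)/(6); at w = 0 this is -265.

-265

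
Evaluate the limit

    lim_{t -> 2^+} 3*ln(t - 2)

As t → 2⁺, t - 2 → 0⁺ and ln(t - 2) → −∞.
Multiplying by 3 gives -∞.

-∞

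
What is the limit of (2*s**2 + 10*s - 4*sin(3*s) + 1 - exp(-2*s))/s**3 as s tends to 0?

Substitution gives 0/0; apply L'Hôpital's rule 3 times.
After differentiating numerator and denominator 3 times the quotient is (108*cos(3*s) + 8*e^(-2*s))/(6); at s = 0 this is 58/3.

58/3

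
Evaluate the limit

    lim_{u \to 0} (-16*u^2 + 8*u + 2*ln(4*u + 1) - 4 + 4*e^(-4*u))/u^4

-256/3

Substitution gives 0/0; apply L'Hôpital's rule 4 times.
After differentiating numerator and denominator 4 times the quotient is (1024*e^(-4*u) - 3072/(4*u + 1)^4)/(24); at u = 0 this is -256/3.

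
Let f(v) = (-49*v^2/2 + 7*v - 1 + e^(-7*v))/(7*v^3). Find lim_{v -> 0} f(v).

Direct substitution gives 0/0.
Apply L'Hôpital: lim (-49*v + 7 - 7*e^(-7*v))/(21*v^2), still 0/0.
Apply L'Hôpital: lim (-49 + 49*e^(-7*v))/(42*v), still 0/0.
After 3 applications of L'Hôpital's rule the quotient is (-343*e^(-7*v))/(42); substituting v = 0 gives -49/6.

-49/6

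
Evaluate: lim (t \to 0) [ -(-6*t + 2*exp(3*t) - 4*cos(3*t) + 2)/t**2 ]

Substitution gives 0/0 (the numerator vanishes to order 2).
Expand each term to order t^2: the coefficient of t^2 in -4·cos(3t) is 18 and in 2·e^(3t) is 9.
Lower-order terms cancel with the polynomial part, so the numerator is (27)·t^2 + o(t^2), and the limit is (27)/(-1) = -27.

-27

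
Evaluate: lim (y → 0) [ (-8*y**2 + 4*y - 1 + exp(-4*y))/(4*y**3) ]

Direct substitution gives 0/0.
Apply L'Hôpital: lim (-16*y + 4 - 4*e^(-4*y))/(12*y^2), still 0/0.
Apply L'Hôpital: lim (-16 + 16*e^(-4*y))/(24*y), still 0/0.
After 3 applications of L'Hôpital's rule the quotient is (-64*e^(-4*y))/(24); substituting y = 0 gives -8/3.

-8/3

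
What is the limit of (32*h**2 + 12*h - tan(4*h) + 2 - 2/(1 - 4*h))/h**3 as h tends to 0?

Substitution gives 0/0 (the numerator vanishes to order 3).
Expand each term to order h^3: the coefficient of h^3 in −tan(4h) is -64/3 and in -2·1/(1 - 4h) is -128.
Lower-order terms cancel with the polynomial part, so the numerator is (-448/3)·h^3 + o(h^3), and the limit is (-448/3)/(1) = -448/3.

-448/3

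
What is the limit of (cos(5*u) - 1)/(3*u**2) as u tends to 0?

-25/6

Direct substitution gives 0/0.
Apply L'Hôpital: lim (-5*sin(5*u))/(6*u), still 0/0.
After 2 applications of L'Hôpital's rule the quotient is (-25*cos(5*u))/(6); substituting u = 0 gives -25/6.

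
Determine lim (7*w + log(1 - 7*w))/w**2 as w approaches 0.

-49/2

Direct substitution gives 0/0.
Apply L'Hôpital: lim (7 - 7/(1 - 7*w))/(2*w), still 0/0.
After 2 applications of L'Hôpital's rule the quotient is (-49/(1 - 7*w)^2)/(2); substituting w = 0 gives -49/2.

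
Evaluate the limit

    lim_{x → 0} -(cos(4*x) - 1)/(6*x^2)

Direct substitution gives 0/0.
Apply L'Hôpital: lim (-4*sin(4*x))/(-12*x), still 0/0.
After 2 applications of L'Hôpital's rule the quotient is (-16*cos(4*x))/(-12); substituting x = 0 gives 4/3.

4/3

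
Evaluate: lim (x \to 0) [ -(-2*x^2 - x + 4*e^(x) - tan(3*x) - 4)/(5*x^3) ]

5/3

Substitution gives 0/0 (the numerator vanishes to order 3).
Expand each term to order x^3: the coefficient of x^3 in −tan(3x) is -9 and in 4·e^(x) is 2/3.
Lower-order terms cancel with the polynomial part, so the numerator is (-25/3)·x^3 + o(x^3), and the limit is (-25/3)/(-5) = 5/3.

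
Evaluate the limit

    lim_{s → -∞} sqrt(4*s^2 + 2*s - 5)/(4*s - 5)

For large |s|, √(4*s^2 + 2*s - 5) ≈ √4·|s| and the denominator ≈ 4s.
Since s → −∞, |s| = −s, giving −√4/(4) = -1/2.

-1/2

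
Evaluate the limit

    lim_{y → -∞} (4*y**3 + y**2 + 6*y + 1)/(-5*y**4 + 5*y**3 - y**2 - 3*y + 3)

The denominator has degree 4 and the numerator degree 3. Dividing numerator and denominator by y^4 sends every term to 0 except the leading denominator term, so the limit is 0.

0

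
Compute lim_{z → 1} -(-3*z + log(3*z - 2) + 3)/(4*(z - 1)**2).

Direct substitution gives 0/0.
Apply L'Hôpital: lim (-3 + 3/(3*z - 2))/(8 - 8*z), still 0/0.
After 2 applications of L'Hôpital's rule the quotient is (-9/(3*z - 2)^2)/(-8); substituting z = 1 gives 9/8.

9/8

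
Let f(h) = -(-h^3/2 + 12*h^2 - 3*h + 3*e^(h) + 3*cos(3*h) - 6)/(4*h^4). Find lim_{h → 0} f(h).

-41/16

Substitution gives 0/0; apply L'Hôpital's rule 4 times.
After differentiating numerator and denominator 4 times the quotient is (3*e^(h) + 243*cos(3*h))/(-96); at h = 0 this is -41/16.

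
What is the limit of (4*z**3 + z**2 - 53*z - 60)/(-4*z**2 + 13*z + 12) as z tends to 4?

Since z = 4 makes numerator and denominator zero, (z - 4) divides both.
Cancelling it gives (4*z^2 + 17*z + 15)/(-4*z - 3); now plug in z = 4 to get -147/19.

-147/19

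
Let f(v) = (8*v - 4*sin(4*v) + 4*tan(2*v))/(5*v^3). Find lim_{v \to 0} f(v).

32/3

Substitution gives 0/0; apply L'Hôpital's rule 3 times.
After differentiating numerator and denominator 3 times the quotient is (256*cos(4*v) + 192*tan(2*v)^4 + 256*tan(2*v)^2 + 64)/(30); at v = 0 this is 32/3.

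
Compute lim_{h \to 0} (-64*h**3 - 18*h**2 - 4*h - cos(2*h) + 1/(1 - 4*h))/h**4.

766/3

Substitution gives 0/0; apply L'Hôpital's rule 4 times.
After differentiating numerator and denominator 4 times the quotient is (-16*cos(2*h) - 6144/(4*h - 1)^5)/(24); at h = 0 this is 766/3.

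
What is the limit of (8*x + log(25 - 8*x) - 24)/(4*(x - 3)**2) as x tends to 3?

-8

Direct substitution gives 0/0.
Apply L'Hôpital: lim (8 - 8/(25 - 8*x))/(8*x - 24), still 0/0.
After 2 applications of L'Hôpital's rule the quotient is (-64/(25 - 8*x)^2)/(8); substituting x = 3 gives -8.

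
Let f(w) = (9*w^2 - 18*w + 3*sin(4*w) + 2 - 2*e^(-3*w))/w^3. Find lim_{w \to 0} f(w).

-23

Substitution gives 0/0; apply L'Hôpital's rule 3 times.
After differentiating numerator and denominator 3 times the quotient is (-192*cos(4*w) + 54*e^(-3*w))/(6); at w = 0 this is -23.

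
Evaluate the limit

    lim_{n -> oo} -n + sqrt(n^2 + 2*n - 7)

1

This has the form ∞ − ∞. Multiply and divide by the conjugate √(n^2 + 2*n - 7) + n.
That gives (2n - 7) / (√(n^2 + 2*n - 7) + n).
Divide numerator and denominator by n: the limit is 2/(2·1) = 1.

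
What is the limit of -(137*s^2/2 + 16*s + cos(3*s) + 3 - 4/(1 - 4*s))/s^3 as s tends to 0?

Substitution gives 0/0 (the numerator vanishes to order 3).
Expand each term to order s^3: the coefficient of s^3 in -4·1/(1 - 4s) is -256 and in cos(3s) is 0.
Lower-order terms cancel with the polynomial part, so the numerator is (-256)·s^3 + o(s^3), and the limit is (-256)/(-1) = 256.

256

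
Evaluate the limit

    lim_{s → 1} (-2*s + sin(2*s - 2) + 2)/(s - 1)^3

-4/3

Direct substitution gives 0/0.
Apply L'Hôpital: lim (2*cos(2*s - 2) - 2)/(3*(s - 1)^2), still 0/0.
Apply L'Hôpital: lim (-4*sin(2*s - 2))/(6*s - 6), still 0/0.
After 3 applications of L'Hôpital's rule the quotient is (-8*cos(2*s - 2))/(6); substituting s = 1 gives -4/3.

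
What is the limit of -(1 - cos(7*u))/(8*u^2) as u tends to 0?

Substitution gives 0/0.
Use (1 − cos θ)/θ² → 1/2 with θ = 7u: the limit is 7²/(2·(-8)) = -49/16.

-49/16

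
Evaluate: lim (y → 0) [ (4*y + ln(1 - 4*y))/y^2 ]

-8

Direct substitution gives 0/0.
Apply L'Hôpital: lim (4 - 4/(1 - 4*y))/(2*y), still 0/0.
After 2 applications of L'Hôpital's rule the quotient is (-16/(1 - 4*y)^2)/(2); substituting y = 0 gives -8.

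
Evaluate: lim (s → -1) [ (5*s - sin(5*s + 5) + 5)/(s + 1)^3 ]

125/6

Direct substitution gives 0/0.
Apply L'Hôpital: lim (5 - 5*cos(5*s + 5))/(3*(s + 1)^2), still 0/0.
Apply L'Hôpital: lim (25*sin(5*s + 5))/(6*s + 6), still 0/0.
After 3 applications of L'Hôpital's rule the quotient is (125*cos(5*s + 5))/(6); substituting s = -1 gives 125/6.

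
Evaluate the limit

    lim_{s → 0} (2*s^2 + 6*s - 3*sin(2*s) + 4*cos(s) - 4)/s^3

Substitution gives 0/0; apply L'Hôpital's rule 3 times.
After differentiating numerator and denominator 3 times the quotient is (4*sin(s) + 24*cos(2*s))/(6); at s = 0 this is 4.

4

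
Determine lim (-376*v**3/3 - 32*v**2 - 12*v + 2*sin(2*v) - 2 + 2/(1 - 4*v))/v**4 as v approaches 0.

Substitution gives 0/0 (the numerator vanishes to order 4).
Expand each term to order v^4: the coefficient of v^4 in 2·1/(1 - 4v) is 512 and in 2·sin(2v) is 0.
Lower-order terms cancel with the polynomial part, so the numerator is (512)·v^4 + o(v^4), and the limit is (512)/(1) = 512.

512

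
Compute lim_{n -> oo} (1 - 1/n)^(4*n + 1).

Let L be the limit and take ln: ln L = lim (4n + 1)·ln(1 - 1/n) = lim (4n + 1)·(-1/n + O(1/n²)) = -4.
Hence L = e^(-4).

e^(-4)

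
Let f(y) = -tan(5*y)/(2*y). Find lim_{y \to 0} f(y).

Substitution gives 0/0.
Since tan(u)/u → 1 as u → 0, tan(5y)/(5y) → 1 and the limit is 5/(-2) = -5/2.

-5/2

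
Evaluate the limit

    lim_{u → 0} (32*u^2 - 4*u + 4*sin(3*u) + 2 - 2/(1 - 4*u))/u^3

Substitution gives 0/0; apply L'Hôpital's rule 3 times.
After differentiating numerator and denominator 3 times the quotient is (-108*cos(3*u) - 768/(4*u - 1)^4)/(6); at u = 0 this is -146.

-146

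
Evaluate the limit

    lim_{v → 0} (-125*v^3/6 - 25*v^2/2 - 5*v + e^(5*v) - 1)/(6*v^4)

625/144

Direct substitution gives 0/0.
Apply L'Hôpital: lim (-125*v^2/2 - 25*v + 5*e^(5*v) - 5)/(24*v^3), still 0/0.
Apply L'Hôpital: lim (-125*v + 25*e^(5*v) - 25)/(72*v^2), still 0/0.
Apply L'Hôpital: lim (125*e^(5*v) - 125)/(144*v), still 0/0.
After 4 applications of L'Hôpital's rule the quotient is (625*e^(5*v))/(144); substituting v = 0 gives 625/144.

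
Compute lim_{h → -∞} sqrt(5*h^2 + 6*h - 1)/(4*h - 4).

For large |h|, √(5*h^2 + 6*h - 1) ≈ √5·|h| and the denominator ≈ 4h.
Since h → −∞, |h| = −h, giving −√5/(4) = -√(5)/4.

-√(5)/4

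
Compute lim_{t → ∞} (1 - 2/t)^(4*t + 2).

e^(-8)

Write it as [(1 - 2/t)^t]^(4) · (1 - 2/t)^(2). The bracketed term tends to e^(-2) and the second factor to 1, so the limit is e^(-8).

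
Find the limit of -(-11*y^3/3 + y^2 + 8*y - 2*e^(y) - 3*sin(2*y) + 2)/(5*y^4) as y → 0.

Substitution gives 0/0; apply L'Hôpital's rule 4 times.
After differentiating numerator and denominator 4 times the quotient is (-2*e^(y) - 48*sin(2*y))/(-120); at y = 0 this is 1/60.

1/60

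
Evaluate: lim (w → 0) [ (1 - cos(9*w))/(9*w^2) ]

Substitution gives 0/0.
Use (1 − cos u)/u² → 1/2 with u = 9w: the limit is 9²/(2·9) = 9/2.

9/2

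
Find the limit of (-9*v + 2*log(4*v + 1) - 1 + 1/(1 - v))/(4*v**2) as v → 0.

Substitution gives 0/0; apply L'Hôpital's rule 2 times.
After differentiating numerator and denominator 2 times the quotient is (-32/(4*v + 1)^2 - 2/(v - 1)^3)/(8); at v = 0 this is -15/4.

-15/4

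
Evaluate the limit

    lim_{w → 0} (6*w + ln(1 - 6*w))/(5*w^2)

Direct substitution gives 0/0.
Apply L'Hôpital: lim (6 - 6/(1 - 6*w))/(10*w), still 0/0.
After 2 applications of L'Hôpital's rule the quotient is (-36/(1 - 6*w)^2)/(10); substituting w = 0 gives -18/5.

-18/5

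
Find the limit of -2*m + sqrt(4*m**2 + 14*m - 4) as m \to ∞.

An ∞ − ∞ form. Rationalising with the conjugate, the difference becomes (14m - 4) / (√(4*m^2 + 14*m - 4) + 2m).
For large m the denominator behaves like 2·2m, so the quotient tends to 14/4 = 7/2.

7/2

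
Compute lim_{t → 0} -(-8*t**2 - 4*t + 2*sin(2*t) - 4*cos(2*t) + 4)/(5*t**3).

Substitution gives 0/0 (the numerator vanishes to order 3).
Expand each term to order t^3: the coefficient of t^3 in 2·sin(2t) is -8/3 and in -4·cos(2t) is 0.
Lower-order terms cancel with the polynomial part, so the numerator is (-8/3)·t^3 + o(t^3), and the limit is (-8/3)/(-5) = 8/15.

8/15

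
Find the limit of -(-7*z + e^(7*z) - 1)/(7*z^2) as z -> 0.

Direct substitution gives 0/0.
Apply L'Hôpital: lim (7*e^(7*z) - 7)/(-14*z), still 0/0.
After 2 applications of L'Hôpital's rule the quotient is (49*e^(7*z))/(-14); substituting z = 0 gives -7/2.

-7/2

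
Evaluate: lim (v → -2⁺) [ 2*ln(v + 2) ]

As v → -2⁺, v + 2 → 0⁺ and ln(v + 2) → −∞.
Multiplying by 2 gives -∞.

-∞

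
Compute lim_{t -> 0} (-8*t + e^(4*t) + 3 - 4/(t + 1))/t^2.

Substitution gives 0/0; apply L'Hôpital's rule 2 times.
After differentiating numerator and denominator 2 times the quotient is (16*e^(4*t) - 8/(t + 1)^3)/(2); at t = 0 this is 4.

4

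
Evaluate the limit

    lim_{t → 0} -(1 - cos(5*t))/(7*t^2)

Substitution gives 0/0.
Use (1 − cos u)/u² → 1/2 with u = 5t: the limit is 5²/(2·(-7)) = -25/14.

-25/14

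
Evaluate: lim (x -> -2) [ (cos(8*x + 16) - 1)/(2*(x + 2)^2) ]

Direct substitution gives 0/0.
Apply L'Hôpital: lim (-8*sin(8*x + 16))/(4*x + 8), still 0/0.
After 2 applications of L'Hôpital's rule the quotient is (-64*cos(8*x + 16))/(4); substituting x = -2 gives -16.

-16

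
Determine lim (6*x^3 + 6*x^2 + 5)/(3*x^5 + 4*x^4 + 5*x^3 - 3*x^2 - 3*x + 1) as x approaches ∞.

0

The denominator has degree 5 and the numerator degree 3. Dividing numerator and denominator by x^5 sends every term to 0 except the leading denominator term, so the limit is 0.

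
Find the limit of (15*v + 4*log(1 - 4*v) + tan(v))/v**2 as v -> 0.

-32

Substitution gives 0/0 (the numerator vanishes to order 2).
Expand each term to order v^2: the coefficient of v^2 in 4·ln(1 - 4v) is -32 and in tan(v) is 0.
Lower-order terms cancel with the polynomial part, so the numerator is (-32)·v^2 + o(v^2), and the limit is (-32)/(1) = -32.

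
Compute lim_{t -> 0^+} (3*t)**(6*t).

Base → 0⁺ and exponent → 0⁺: a 0^0 form.
Take logs: 6t·ln(3t). This is 0·(−∞); rewriting as ln(3t)/(1/(6t)) and applying L'Hôpital gives 0.
Hence the limit is e^0 = 1.

1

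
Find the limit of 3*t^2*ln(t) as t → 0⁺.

This is a 0·(−∞) form. Rewrite as 3·ln(t) / t^(−2) and apply L'Hôpital:
the derivative quotient is 3·(1/t) / (−2·t^(−3)) = (-3/2)·t^2 → 0.

0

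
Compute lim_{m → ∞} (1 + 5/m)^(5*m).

The base → 1 and the exponent → ∞: a 1^∞ form.
Take logarithms: (5m)·ln(1 + 5/m). Since ln(1+u) ~ u for small u, this behaves like (5m)·(5/m) → 25.
So the limit is e^(25).

e^(25)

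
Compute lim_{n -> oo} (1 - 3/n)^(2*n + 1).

Write it as [(1 - 3/n)^n]^(2) · (1 - 3/n)^(1). The bracketed term tends to e^(-3) and the second factor to 1, so the limit is e^(-6).

e^(-6)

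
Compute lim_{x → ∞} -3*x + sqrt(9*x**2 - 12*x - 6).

-2

An ∞ − ∞ form. Rationalising with the conjugate, the difference becomes (-12x - 6) / (√(9*x^2 - 12*x - 6) + 3x).
For large x the denominator behaves like 2·3x, so the quotient tends to -12/6 = -2.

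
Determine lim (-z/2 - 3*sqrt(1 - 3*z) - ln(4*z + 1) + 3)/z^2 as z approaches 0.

91/8

Substitution gives 0/0; apply L'Hôpital's rule 2 times.
After differentiating numerator and denominator 2 times the quotient is (16/(4*z + 1)^2 + 27/(4*(1 - 3*z)^(3/2)))/(2); at z = 0 this is 91/8.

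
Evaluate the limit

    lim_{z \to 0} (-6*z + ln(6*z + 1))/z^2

-18

Direct substitution gives 0/0.
Apply L'Hôpital: lim (-6 + 6/(6*z + 1))/(2*z), still 0/0.
After 2 applications of L'Hôpital's rule the quotient is (-36/(6*z + 1)^2)/(2); substituting z = 0 gives -18.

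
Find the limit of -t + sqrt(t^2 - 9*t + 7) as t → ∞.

This has the form ∞ − ∞. Multiply and divide by the conjugate √(t^2 - 9*t + 7) + t.
That gives (-9t + 7) / (√(t^2 - 9*t + 7) + t).
Divide numerator and denominator by t: the limit is -9/(2·1) = -9/2.

-9/2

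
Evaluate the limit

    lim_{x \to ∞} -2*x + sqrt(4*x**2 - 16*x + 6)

-4

This has the form ∞ − ∞. Multiply and divide by the conjugate √(4*x^2 - 16*x + 6) + 2x.
That gives (-16x + 6) / (√(4*x^2 - 16*x + 6) + 2x).
Divide numerator and denominator by x: the limit is -16/(2·2) = -4.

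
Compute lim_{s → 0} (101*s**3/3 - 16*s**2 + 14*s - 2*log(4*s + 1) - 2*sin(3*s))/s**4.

Substitution gives 0/0; apply L'Hôpital's rule 4 times.
After differentiating numerator and denominator 4 times the quotient is (-162*sin(3*s) + 3072/(4*s + 1)^4)/(24); at s = 0 this is 128.

128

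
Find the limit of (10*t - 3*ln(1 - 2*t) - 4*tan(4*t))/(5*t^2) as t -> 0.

Substitution gives 0/0 (the numerator vanishes to order 2).
Expand each term to order t^2: the coefficient of t^2 in -3·ln(1 - 2t) is 6 and in -4·tan(4t) is 0.
Lower-order terms cancel with the polynomial part, so the numerator is (6)·t^2 + o(t^2), and the limit is (6)/(5) = 6/5.

6/5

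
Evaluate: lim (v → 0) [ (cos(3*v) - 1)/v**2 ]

-9/2

Direct substitution gives 0/0.
Apply L'Hôpital: lim (-3*sin(3*v))/(2*v), still 0/0.
After 2 applications of L'Hôpital's rule the quotient is (-9*cos(3*v))/(2); substituting v = 0 gives -9/2.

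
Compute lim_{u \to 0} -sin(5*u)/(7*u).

Substitution gives 0/0.
Write it as (5/(-7))·sin(5u)/(5u); since sin(θ)/θ → 1, the limit is -5/7.

-5/7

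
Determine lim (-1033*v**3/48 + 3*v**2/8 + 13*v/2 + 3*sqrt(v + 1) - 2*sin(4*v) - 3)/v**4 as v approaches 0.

Substitution gives 0/0 (the numerator vanishes to order 4).
Expand each term to order v^4: the coefficient of v^4 in 3·√(1 + v) is -15/128 and in -2·sin(4v) is 0.
Lower-order terms cancel with the polynomial part, so the numerator is (-15/128)·v^4 + o(v^4), and the limit is (-15/128)/(1) = -15/128.

-15/128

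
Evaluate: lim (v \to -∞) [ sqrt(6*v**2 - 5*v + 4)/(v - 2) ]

-√(6)

For large |v|, √(6*v^2 - 5*v + 4) ≈ √6·|v| and the denominator ≈ v.
Since v → −∞, |v| = −v, giving −√6/(1) = -√(6).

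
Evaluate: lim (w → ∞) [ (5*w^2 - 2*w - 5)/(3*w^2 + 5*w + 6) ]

5/3

Numerator and denominator both have degree 2.
Dividing every term by w^2, all lower-order terms vanish and the limit is the ratio of leading coefficients, 5/(3) = 5/3.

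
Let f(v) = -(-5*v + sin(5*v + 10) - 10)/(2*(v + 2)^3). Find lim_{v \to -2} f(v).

125/12

Direct substitution gives 0/0.
Apply L'Hôpital: lim (5*cos(5*v + 10) - 5)/(-6*(v + 2)^2), still 0/0.
Apply L'Hôpital: lim (-25*sin(5*v + 10))/(-12*v - 24), still 0/0.
After 3 applications of L'Hôpital's rule the quotient is (-125*cos(5*v + 10))/(-12); substituting v = -2 gives 125/12.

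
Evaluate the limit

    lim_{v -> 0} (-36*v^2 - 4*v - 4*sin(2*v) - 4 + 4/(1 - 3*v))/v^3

Substitution gives 0/0; apply L'Hôpital's rule 3 times.
After differentiating numerator and denominator 3 times the quotient is (32*cos(2*v) + 648/(3*v - 1)^4)/(6); at v = 0 this is 340/3.

340/3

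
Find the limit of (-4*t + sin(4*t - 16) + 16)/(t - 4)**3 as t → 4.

Direct substitution gives 0/0.
Apply L'Hôpital: lim (4*cos(4*t - 16) - 4)/(3*(t - 4)^2), still 0/0.
Apply L'Hôpital: lim (-16*sin(4*t - 16))/(6*t - 24), still 0/0.
After 3 applications of L'Hôpital's rule the quotient is (-64*cos(4*t - 16))/(6); substituting t = 4 gives -32/3.

-32/3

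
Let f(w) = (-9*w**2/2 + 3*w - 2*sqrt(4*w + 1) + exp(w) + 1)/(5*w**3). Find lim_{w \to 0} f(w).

Substitution gives 0/0; apply L'Hôpital's rule 3 times.
After differentiating numerator and denominator 3 times the quotient is (e^(w) - 48/(4*w + 1)^(5/2))/(30); at w = 0 this is -47/30.

-47/30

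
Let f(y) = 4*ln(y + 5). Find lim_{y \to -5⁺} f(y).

As y → -5⁺, y + 5 → 0⁺ and ln(y + 5) → −∞.
Multiplying by 4 gives -∞.

-∞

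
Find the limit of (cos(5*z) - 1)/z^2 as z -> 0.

-25/2

Direct substitution gives 0/0.
Apply L'Hôpital: lim (-5*sin(5*z))/(2*z), still 0/0.
After 2 applications of L'Hôpital's rule the quotient is (-25*cos(5*z))/(2); substituting z = 0 gives -25/2.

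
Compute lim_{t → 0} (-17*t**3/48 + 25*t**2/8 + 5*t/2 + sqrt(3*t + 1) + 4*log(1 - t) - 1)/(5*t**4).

-533/640

Substitution gives 0/0 (the numerator vanishes to order 4).
Expand each term to order t^4: the coefficient of t^4 in 4·ln(1 - t) is -1 and in √(1 + 3t) is -405/128.
Lower-order terms cancel with the polynomial part, so the numerator is (-533/128)·t^4 + o(t^4), and the limit is (-533/128)/(5) = -533/640.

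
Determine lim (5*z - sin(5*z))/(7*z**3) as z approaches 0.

Direct substitution gives 0/0.
Apply L'Hôpital: lim (5 - 5*cos(5*z))/(21*z^2), still 0/0.
Apply L'Hôpital: lim (25*sin(5*z))/(42*z), still 0/0.
After 3 applications of L'Hôpital's rule the quotient is (125*cos(5*z))/(42); substituting z = 0 gives 125/42.

125/42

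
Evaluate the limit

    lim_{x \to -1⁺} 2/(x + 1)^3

∞

As x → -1⁺, (x + 1) → 0⁺, so (x + 1)^3 → 0⁺ and 2/(x + 1)^3 → ∞.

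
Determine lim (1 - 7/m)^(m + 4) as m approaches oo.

e^(-7)

Let L be the limit and take ln: ln L = lim (m + 4)·ln(1 - 7/m) = lim (m + 4)·(-7/m + O(1/m²)) = -7.
Hence L = e^(-7).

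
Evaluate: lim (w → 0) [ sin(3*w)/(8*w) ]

3/8

Substitution gives 0/0.
Write it as (3/8)·sin(3w)/(3w); since sin(u)/u → 1, the limit is 3/8.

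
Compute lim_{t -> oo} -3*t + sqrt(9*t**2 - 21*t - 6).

-7/2

An ∞ − ∞ form. Rationalising with the conjugate, the difference becomes (-21t - 6) / (√(9*t^2 - 21*t - 6) + 3t).
For large t the denominator behaves like 2·3t, so the quotient tends to -21/6 = -7/2.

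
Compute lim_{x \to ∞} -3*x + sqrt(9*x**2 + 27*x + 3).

9/2

An ∞ − ∞ form. Rationalising with the conjugate, the difference becomes (27x + 3) / (√(9*x^2 + 27*x + 3) + 3x).
For large x the denominator behaves like 2·3x, so the quotient tends to 27/6 = 9/2.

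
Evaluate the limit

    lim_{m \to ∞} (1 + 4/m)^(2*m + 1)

e^(8)

Let L be the limit and take ln: ln L = lim (2m + 1)·ln(1 + 4/m) = lim (2m + 1)·(4/m + O(1/m²)) = 8.
Hence L = e^(8).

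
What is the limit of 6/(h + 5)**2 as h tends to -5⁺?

As h → -5⁺, (h + 5) → 0⁺, so (h + 5)^2 → 0⁺ and 6/(h + 5)^2 → ∞.

∞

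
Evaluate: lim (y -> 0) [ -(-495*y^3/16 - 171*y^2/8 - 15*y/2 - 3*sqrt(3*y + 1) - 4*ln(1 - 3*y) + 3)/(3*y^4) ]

Substitution gives 0/0; apply L'Hôpital's rule 4 times.
After differentiating numerator and denominator 4 times the quotient is (3645/(16*(3*y + 1)^(7/2)) + 1944/(3*y - 1)^4)/(-72); at y = 0 this is -3861/128.

-3861/128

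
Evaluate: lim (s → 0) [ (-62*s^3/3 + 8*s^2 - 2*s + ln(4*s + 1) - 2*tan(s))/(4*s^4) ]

-16

Substitution gives 0/0 (the numerator vanishes to order 4).
Expand each term to order s^4: the coefficient of s^4 in -2·tan(s) is 0 and in ln(1 + 4s) is -64.
Lower-order terms cancel with the polynomial part, so the numerator is (-64)·s^4 + o(s^4), and the limit is (-64)/(4) = -16.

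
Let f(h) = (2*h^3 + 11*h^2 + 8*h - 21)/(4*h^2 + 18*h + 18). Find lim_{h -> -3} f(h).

Since h = -3 makes numerator and denominator zero, (h + 3) divides both.
Cancelling it gives (2*h^2 + 5*h - 7)/(4*h + 6); now plug in h = -3 to get 2/3.

2/3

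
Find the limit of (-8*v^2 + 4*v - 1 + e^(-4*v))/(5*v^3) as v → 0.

Direct substitution gives 0/0.
Apply L'Hôpital: lim (-16*v + 4 - 4*e^(-4*v))/(15*v^2), still 0/0.
Apply L'Hôpital: lim (-16 + 16*e^(-4*v))/(30*v), still 0/0.
After 3 applications of L'Hôpital's rule the quotient is (-64*e^(-4*v))/(30); substituting v = 0 gives -32/15.

-32/15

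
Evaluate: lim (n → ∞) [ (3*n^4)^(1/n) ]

1

Base → ∞ and exponent → 0: an ∞^0 form.
Take logs: (1/n)·ln(3·n^4) = (ln 3 + 4·ln n)/n → 0.
So the limit is e^0 = 1.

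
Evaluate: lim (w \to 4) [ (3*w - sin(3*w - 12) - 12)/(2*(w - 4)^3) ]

Direct substitution gives 0/0.
Apply L'Hôpital: lim (3 - 3*cos(3*w - 12))/(6*(w - 4)^2), still 0/0.
Apply L'Hôpital: lim (9*sin(3*w - 12))/(12*w - 48), still 0/0.
After 3 applications of L'Hôpital's rule the quotient is (27*cos(3*w - 12))/(12); substituting w = 4 gives 9/4.

9/4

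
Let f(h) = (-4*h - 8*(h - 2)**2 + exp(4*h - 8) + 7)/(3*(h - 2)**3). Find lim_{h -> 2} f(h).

32/9

Direct substitution gives 0/0.
Apply L'Hôpital: lim (-16*h + 4*e^(4*h - 8) + 28)/(9*(h - 2)^2), still 0/0.
Apply L'Hôpital: lim (16*e^(4*h - 8) - 16)/(18*h - 36), still 0/0.
After 3 applications of L'Hôpital's rule the quotient is (64*e^(4*h - 8))/(18); substituting h = 2 gives 32/9.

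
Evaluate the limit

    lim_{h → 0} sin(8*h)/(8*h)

Substitution gives 0/0.
Write it as (8/8)·sin(8h)/(8h); since sin(u)/u → 1, the limit is 1.

1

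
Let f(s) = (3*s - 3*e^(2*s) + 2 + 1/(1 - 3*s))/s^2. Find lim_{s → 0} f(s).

3

Substitution gives 0/0; apply L'Hôpital's rule 2 times.
After differentiating numerator and denominator 2 times the quotient is (-12*e^(2*s) - 18/(3*s - 1)^3)/(2); at s = 0 this is 3.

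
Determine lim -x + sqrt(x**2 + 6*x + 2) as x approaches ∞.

This has the form ∞ − ∞. Multiply and divide by the conjugate √(x^2 + 6*x + 2) + x.
That gives (6x + 2) / (√(x^2 + 6*x + 2) + x).
Divide numerator and denominator by x: the limit is 6/(2·1) = 3.

3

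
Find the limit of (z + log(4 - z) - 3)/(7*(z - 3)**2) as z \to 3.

Direct substitution gives 0/0.
Apply L'Hôpital: lim (1 - 1/(4 - z))/(14*z - 42), still 0/0.
After 2 applications of L'Hôpital's rule the quotient is (-1/(4 - z)^2)/(14); substituting z = 3 gives -1/14.

-1/14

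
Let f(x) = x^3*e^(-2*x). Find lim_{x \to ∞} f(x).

Write as x^3/e^{2x}, an ∞/∞ form.
Exponential growth dominates any polynomial, so repeated L'Hôpital (or the standard result) gives 0.

0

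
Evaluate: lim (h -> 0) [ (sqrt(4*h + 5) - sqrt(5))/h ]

A 0/0 form; rationalise with √(5 + 4h) + √5. This collapses the numerator to 4h, leaving 4/(√(5 + 4h) + √5) → 4/(2√5) = 2*√(5)/5.

2*√(5)/5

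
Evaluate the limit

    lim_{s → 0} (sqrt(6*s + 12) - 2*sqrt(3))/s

√(3)/2

A 0/0 form; rationalise with √(12 + 6s) + √12. This collapses the numerator to 6s, leaving 6/(√(12 + 6s) + √12) → 6/(2√12) = √(3)/2.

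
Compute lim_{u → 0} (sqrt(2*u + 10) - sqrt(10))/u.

√(10)/10

A 0/0 form; rationalise with √(10 + 2u) + √10. This collapses the numerator to 2u, leaving 2/(√(10 + 2u) + √10) → 2/(2√10) = √(10)/10.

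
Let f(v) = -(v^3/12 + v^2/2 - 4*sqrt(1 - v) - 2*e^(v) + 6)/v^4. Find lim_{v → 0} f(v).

-7/96

Substitution gives 0/0; apply L'Hôpital's rule 4 times.
After differentiating numerator and denominator 4 times the quotient is (-2*e^(v) + 15/(4*(1 - v)^(7/2)))/(-24); at v = 0 this is -7/96.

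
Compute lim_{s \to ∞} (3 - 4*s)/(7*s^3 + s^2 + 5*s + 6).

The denominator has degree 3 and the numerator degree 1. Dividing numerator and denominator by s^3 sends every term to 0 except the leading denominator term, so the limit is 0.

0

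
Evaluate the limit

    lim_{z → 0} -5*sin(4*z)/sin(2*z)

-10

Substitution gives 0/0.
Divide numerator and denominator by z: sin(4z)/z → 4 and sin(2z)/z → 2, so the limit is -5·4/2 = -10.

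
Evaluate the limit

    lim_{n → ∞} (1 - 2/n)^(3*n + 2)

e^(-6)

Let L be the limit and take ln: ln L = lim (3n + 2)·ln(1 - 2/n) = lim (3n + 2)·(-2/n + O(1/n²)) = -6.
Hence L = e^(-6).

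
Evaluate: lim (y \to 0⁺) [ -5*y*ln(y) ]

This is a 0·(−∞) form. Rewrite as -5·ln(y) / y^(−1) and apply L'Hôpital:
the derivative quotient is -5·(1/y) / (−1·y^(−2)) = (5/1)·y^1 → 0.

0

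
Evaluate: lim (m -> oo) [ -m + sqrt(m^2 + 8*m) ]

4

An ∞ − ∞ form. Rationalising with the conjugate, the difference becomes (8m) / (√(m^2 + 8*m) + m).
For large m the denominator behaves like 2·m, so the quotient tends to 8/2 = 4.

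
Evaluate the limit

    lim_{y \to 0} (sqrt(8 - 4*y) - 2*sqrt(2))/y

Substitution gives 0/0. Multiply numerator and denominator by the conjugate √(8 - 4y) + √8.
The numerator becomes (8 - 4y) − 8 = -4y, so the expression simplifies to -4/(√(8 - 4y) + √8).
Letting y → 0 gives -4/(2√8) = -√(2)/2.

-√(2)/2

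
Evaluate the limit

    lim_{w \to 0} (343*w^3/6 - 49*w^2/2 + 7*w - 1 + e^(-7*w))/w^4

2401/24

Direct substitution gives 0/0.
Apply L'Hôpital: lim (343*w^2/2 - 49*w + 7 - 7*e^(-7*w))/(4*w^3), still 0/0.
Apply L'Hôpital: lim (343*w - 49 + 49*e^(-7*w))/(12*w^2), still 0/0.
Apply L'Hôpital: lim (343 - 343*e^(-7*w))/(24*w), still 0/0.
After 4 applications of L'Hôpital's rule the quotient is (2401*e^(-7*w))/(24); substituting w = 0 gives 2401/24.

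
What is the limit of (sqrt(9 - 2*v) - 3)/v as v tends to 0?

A 0/0 form; rationalise with √(9 - 2v) + √9. This collapses the numerator to -2v, leaving -2/(√(9 - 2v) + √9) → -2/(2√9) = -1/3.

-1/3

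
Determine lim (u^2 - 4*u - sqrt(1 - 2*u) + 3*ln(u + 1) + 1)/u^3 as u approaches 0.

3/2

Substitution gives 0/0 (the numerator vanishes to order 3).
Expand each term to order u^3: the coefficient of u^3 in −√(1 - 2u) is 1/2 and in 3·ln(1 + u) is 1.
Lower-order terms cancel with the polynomial part, so the numerator is (3/2)·u^3 + o(u^3), and the limit is (3/2)/(1) = 3/2.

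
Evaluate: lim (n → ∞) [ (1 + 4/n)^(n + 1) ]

e^(4)

The base → 1 and the exponent → ∞: a 1^∞ form.
Take logarithms: (n + 1)·ln(1 + 4/n). Since ln(1+u) ~ u for small u, this behaves like (n)·(4/n) → 4.
So the limit is e^(4).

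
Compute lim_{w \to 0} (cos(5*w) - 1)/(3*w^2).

Direct substitution gives 0/0.
Apply L'Hôpital: lim (-5*sin(5*w))/(6*w), still 0/0.
After 2 applications of L'Hôpital's rule the quotient is (-25*cos(5*w))/(6); substituting w = 0 gives -25/6.

-25/6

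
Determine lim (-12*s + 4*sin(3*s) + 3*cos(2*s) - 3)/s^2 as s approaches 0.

Substitution gives 0/0 (the numerator vanishes to order 2).
Expand each term to order s^2: the coefficient of s^2 in 3·cos(2s) is -6 and in 4·sin(3s) is 0.
Lower-order terms cancel with the polynomial part, so the numerator is (-6)·s^2 + o(s^2), and the limit is (-6)/(1) = -6.

-6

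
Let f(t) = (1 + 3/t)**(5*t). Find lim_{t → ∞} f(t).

e^(15)

Let L be the limit and take ln: ln L = lim (5t)·ln(1 + 3/t) = lim (5t)·(3/t + O(1/t²)) = 15.
Hence L = e^(15).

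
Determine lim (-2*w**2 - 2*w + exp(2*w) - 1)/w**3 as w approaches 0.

Direct substitution gives 0/0.
Apply L'Hôpital: lim (-4*w + 2*e^(2*w) - 2)/(3*w^2), still 0/0.
Apply L'Hôpital: lim (4*e^(2*w) - 4)/(6*w), still 0/0.
After 3 applications of L'Hôpital's rule the quotient is (8*e^(2*w))/(6); substituting w = 0 gives 4/3.

4/3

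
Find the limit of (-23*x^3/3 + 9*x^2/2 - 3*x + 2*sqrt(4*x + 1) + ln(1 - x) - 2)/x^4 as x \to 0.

Substitution gives 0/0; apply L'Hôpital's rule 4 times.
After differentiating numerator and denominator 4 times the quotient is (-480/(4*x + 1)^(7/2) - 6/(x - 1)^4)/(24); at x = 0 this is -81/4.

-81/4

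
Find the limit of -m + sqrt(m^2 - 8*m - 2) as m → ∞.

-4

An ∞ − ∞ form. Rationalising with the conjugate, the difference becomes (-8m - 2) / (√(m^2 - 8*m - 2) + m).
For large m the denominator behaves like 2·m, so the quotient tends to -8/2 = -4.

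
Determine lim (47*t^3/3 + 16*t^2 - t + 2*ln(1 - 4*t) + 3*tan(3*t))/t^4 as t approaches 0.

-128

Substitution gives 0/0; apply L'Hôpital's rule 4 times.
After differentiating numerator and denominator 4 times the quotient is (5832*tan(3*t)^3/cos(3*t)^2 + 3888*tan(3*t)/cos(3*t)^2 - 3072/(4*t - 1)^4)/(24); at t = 0 this is -128.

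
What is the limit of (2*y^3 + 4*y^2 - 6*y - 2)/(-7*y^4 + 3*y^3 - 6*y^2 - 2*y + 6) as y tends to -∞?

The denominator has degree 4 and the numerator degree 3. Dividing numerator and denominator by y^4 sends every term to 0 except the leading denominator term, so the limit is 0.

0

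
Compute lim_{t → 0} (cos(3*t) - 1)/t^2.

-9/2

Direct substitution gives 0/0.
Apply L'Hôpital: lim (-3*sin(3*t))/(2*t), still 0/0.
After 2 applications of L'Hôpital's rule the quotient is (-9*cos(3*t))/(2); substituting t = 0 gives -9/2.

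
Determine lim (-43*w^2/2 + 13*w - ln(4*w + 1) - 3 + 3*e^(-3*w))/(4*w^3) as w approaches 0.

-209/24

Substitution gives 0/0; apply L'Hôpital's rule 3 times.
After differentiating numerator and denominator 3 times the quotient is (-81*e^(-3*w) - 128/(4*w + 1)^3)/(24); at w = 0 this is -209/24.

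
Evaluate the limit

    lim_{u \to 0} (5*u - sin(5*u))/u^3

Direct substitution gives 0/0.
Apply L'Hôpital: lim (5 - 5*cos(5*u))/(3*u^2), still 0/0.
Apply L'Hôpital: lim (25*sin(5*u))/(6*u), still 0/0.
After 3 applications of L'Hôpital's rule the quotient is (125*cos(5*u))/(6); substituting u = 0 gives 125/6.

125/6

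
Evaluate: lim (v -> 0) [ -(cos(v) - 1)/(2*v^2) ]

Direct substitution gives 0/0.
Apply L'Hôpital: lim (-sin(v))/(-4*v), still 0/0.
After 2 applications of L'Hôpital's rule the quotient is (-cos(v))/(-4); substituting v = 0 gives 1/4.

1/4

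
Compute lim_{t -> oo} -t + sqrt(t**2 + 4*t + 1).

2

This has the form ∞ − ∞. Multiply and divide by the conjugate √(t^2 + 4*t + 1) + t.
That gives (4t + 1) / (√(t^2 + 4*t + 1) + t).
Divide numerator and denominator by t: the limit is 4/(2·1) = 2.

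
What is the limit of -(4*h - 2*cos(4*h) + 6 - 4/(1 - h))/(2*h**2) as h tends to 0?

-6

Substitution gives 0/0; apply L'Hôpital's rule 2 times.
After differentiating numerator and denominator 2 times the quotient is (32*cos(4*h) + 8/(h - 1)^3)/(-4); at h = 0 this is -6.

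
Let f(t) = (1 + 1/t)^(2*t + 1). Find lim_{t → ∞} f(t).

Let L be the limit and take ln: ln L = lim (2t + 1)·ln(1 + 1/t) = lim (2t + 1)·(1/t + O(1/t²)) = 2.
Hence L = e^(2).

e^(2)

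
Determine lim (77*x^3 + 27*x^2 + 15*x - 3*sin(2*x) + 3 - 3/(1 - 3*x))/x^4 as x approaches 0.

-243

Substitution gives 0/0 (the numerator vanishes to order 4).
Expand each term to order x^4: the coefficient of x^4 in -3·sin(2x) is 0 and in -3·1/(1 - 3x) is -243.
Lower-order terms cancel with the polynomial part, so the numerator is (-243)·x^4 + o(x^4), and the limit is (-243)/(1) = -243.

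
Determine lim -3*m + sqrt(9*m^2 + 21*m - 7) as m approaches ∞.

This has the form ∞ − ∞. Multiply and divide by the conjugate √(9*m^2 + 21*m - 7) + 3m.
That gives (21m - 7) / (√(9*m^2 + 21*m - 7) + 3m).
Divide numerator and denominator by m: the limit is 21/(2·3) = 7/2.

7/2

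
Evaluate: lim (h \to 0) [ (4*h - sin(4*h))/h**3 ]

Direct substitution gives 0/0.
Apply L'Hôpital: lim (4 - 4*cos(4*h))/(3*h^2), still 0/0.
Apply L'Hôpital: lim (16*sin(4*h))/(6*h), still 0/0.
After 3 applications of L'Hôpital's rule the quotient is (64*cos(4*h))/(6); substituting h = 0 gives 32/3.

32/3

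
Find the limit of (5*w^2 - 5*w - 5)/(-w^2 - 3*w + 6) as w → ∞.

-5

Numerator and denominator both have degree 2.
Dividing every term by w^2, all lower-order terms vanish and the limit is the ratio of leading coefficients, 5/(-1) = -5.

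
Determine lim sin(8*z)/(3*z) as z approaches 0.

Substitution gives 0/0.
Write it as (8/3)·sin(8z)/(8z); since sin(u)/u → 1, the limit is 8/3.

8/3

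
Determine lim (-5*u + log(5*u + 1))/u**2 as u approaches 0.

Direct substitution gives 0/0.
Apply L'Hôpital: lim (-5 + 5/(5*u + 1))/(2*u), still 0/0.
After 2 applications of L'Hôpital's rule the quotient is (-25/(5*u + 1)^2)/(2); substituting u = 0 gives -25/2.

-25/2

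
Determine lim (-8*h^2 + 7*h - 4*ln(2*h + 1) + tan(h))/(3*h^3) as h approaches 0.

-31/9

Substitution gives 0/0; apply L'Hôpital's rule 3 times.
After differentiating numerator and denominator 3 times the quotient is (6*tan(h)^2/cos(h)^2 + 2/cos(h)^2 - 64/(2*h + 1)^3)/(18); at h = 0 this is -31/9.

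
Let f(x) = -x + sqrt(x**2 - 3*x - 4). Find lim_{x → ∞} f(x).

-3/2

This has the form ∞ − ∞. Multiply and divide by the conjugate √(x^2 - 3*x - 4) + x.
That gives (-3x - 4) / (√(x^2 - 3*x - 4) + x).
Divide numerator and denominator by x: the limit is -3/(2·1) = -3/2.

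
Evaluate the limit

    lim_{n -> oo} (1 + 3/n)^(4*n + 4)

e^(12)

The base → 1 and the exponent → ∞: a 1^∞ form.
Take logarithms: (4n + 4)·ln(1 + 3/n). Since ln(1+u) ~ u for small u, this behaves like (4n)·(3/n) → 12.
So the limit is e^(12).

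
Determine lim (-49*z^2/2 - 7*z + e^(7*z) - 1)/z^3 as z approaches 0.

343/6

Direct substitution gives 0/0.
Apply L'Hôpital: lim (-49*z + 7*e^(7*z) - 7)/(3*z^2), still 0/0.
Apply L'Hôpital: lim (49*e^(7*z) - 49)/(6*z), still 0/0.
After 3 applications of L'Hôpital's rule the quotient is (343*e^(7*z))/(6); substituting z = 0 gives 343/6.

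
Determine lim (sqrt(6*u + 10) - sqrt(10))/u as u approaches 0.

3*√(10)/10

A 0/0 form; rationalise with √(10 + 6u) + √10. This collapses the numerator to 6u, leaving 6/(√(10 + 6u) + √10) → 6/(2√10) = 3*√(10)/10.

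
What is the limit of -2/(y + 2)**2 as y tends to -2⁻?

-∞

As y → -2⁻, (y + 2) → 0⁻, so (y + 2)^2 → 0⁺ and -2/(y + 2)^2 → -∞.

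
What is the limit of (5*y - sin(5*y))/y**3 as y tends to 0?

125/6

Direct substitution gives 0/0.
Apply L'Hôpital: lim (5 - 5*cos(5*y))/(3*y^2), still 0/0.
Apply L'Hôpital: lim (25*sin(5*y))/(6*y), still 0/0.
After 3 applications of L'Hôpital's rule the quotient is (125*cos(5*y))/(6); substituting y = 0 gives 125/6.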